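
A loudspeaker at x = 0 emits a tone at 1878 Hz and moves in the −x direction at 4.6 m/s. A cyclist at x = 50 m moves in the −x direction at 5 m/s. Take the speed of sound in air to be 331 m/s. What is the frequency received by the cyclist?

1880 Hz

The observer lies on the +x side, so the source is heading away from the observer and the observer is heading toward the source.
With source receding and observer approaching, f' = f · (v + v_o)/(v + v_s).
f' = 1878 × (331 + 5)/(331 + 4.6) = 1878 × 336/335.6 ≈ 1880 Hz.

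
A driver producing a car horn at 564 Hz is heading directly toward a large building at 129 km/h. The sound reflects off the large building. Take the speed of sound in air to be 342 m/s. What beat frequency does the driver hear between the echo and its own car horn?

132 Hz

129 km/h = 35.83 m/s.
The large building receives the sound from a moving source: f₁ = f₀ · v/(v − v_e) = 564 × 342/306.17 ≈ 630.0 Hz.
On the return leg the driver is a moving observer: f₂ = f₁ · (v + v_e)/v = 630.0 × 377.83/342 ≈ 696.0 Hz.
Equivalently f₂ = f₀ · (v + v_e)/(v − v_e).
Beat against the emitted tone: |f₂ − f₀| = 2v_e·f₀/(v − v_e) = 2 × 35.83 × 564/306.17 ≈ 132 Hz.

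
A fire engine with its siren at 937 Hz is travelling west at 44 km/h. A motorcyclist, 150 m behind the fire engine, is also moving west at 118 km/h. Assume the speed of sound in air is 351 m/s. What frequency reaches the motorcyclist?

990 Hz

44 km/h = 12.22 m/s; 118 km/h = 32.78 m/s.
The motorcyclist is behind, so the fire engine is moving away from it while the motorcyclist is moving toward the fire engine.
With source receding and observer approaching, f' = f · (v + v_o)/(v + v_s).
f' = 937 × (351 + 32.78)/(351 + 12.22) = 937 × 383.78/363.22 ≈ 990 Hz.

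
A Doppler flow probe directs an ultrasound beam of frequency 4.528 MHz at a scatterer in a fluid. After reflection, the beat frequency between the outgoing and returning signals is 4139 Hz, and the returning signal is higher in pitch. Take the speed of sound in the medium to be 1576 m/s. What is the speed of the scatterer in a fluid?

Double Doppler shift off a moving reflector: f₂ = f₀ · (v + u)/(v − u) (u > 0 toward emitter).
Returning signal is higher, so f₂ = f₀ + Δf = 4528000 + 4139 = 4532139 Hz.
Rearranging, u = v · (f₂ − f₀)/(f₂ + f₀) = 1576 × 4139/9060139 ≈ 0.72 m/s.
So the scatterer in a fluid is moving at 0.72 m/s toward the emitter.

0.72 m/s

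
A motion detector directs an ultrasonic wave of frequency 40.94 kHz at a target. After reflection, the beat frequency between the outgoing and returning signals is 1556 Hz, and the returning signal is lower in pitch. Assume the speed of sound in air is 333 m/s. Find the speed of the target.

6.5 m/s

Double Doppler shift off a moving reflector: f₂ = f₀ · (v + u)/(v − u) (u > 0 toward emitter).
Returning signal is lower, so f₂ = f₀ − Δf = 40940 − 1556 = 39384 Hz.
Rearranging, u = v · (f₂ − f₀)/(f₂ + f₀) = 333 × -1556/80324 ≈ -6.5 m/s.
So the target is moving at 6.5 m/s away from the emitter.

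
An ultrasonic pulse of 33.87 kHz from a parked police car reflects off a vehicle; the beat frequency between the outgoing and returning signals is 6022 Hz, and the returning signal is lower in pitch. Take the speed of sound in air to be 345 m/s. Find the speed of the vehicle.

Double Doppler shift off a moving reflector: f₂ = f₀ · (v + u)/(v − u) (u > 0 toward emitter).
Returning signal is lower, so f₂ = f₀ − Δf = 33870 − 6022 = 27848 Hz.
Rearranging, u = v · (f₂ − f₀)/(f₂ + f₀) = 345 × -6022/61718 ≈ -34 m/s.
So the vehicle is moving at 34 m/s away from the emitter.

34 m/s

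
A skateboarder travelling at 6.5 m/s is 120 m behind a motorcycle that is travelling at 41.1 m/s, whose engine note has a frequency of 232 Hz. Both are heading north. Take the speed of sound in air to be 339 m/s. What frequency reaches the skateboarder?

211 Hz

The skateboarder is behind, so the motorcycle is moving away from it while the skateboarder is moving toward the motorcycle.
General Doppler shift: f' = f · (v + v_o)/(v + v_s).
f' = 232 × (339 + 6.5)/(339 + 41.1) = 232 × 345.5/380.1 ≈ 211 Hz.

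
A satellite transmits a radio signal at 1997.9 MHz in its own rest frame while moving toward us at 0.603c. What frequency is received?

Relativistic Doppler for frequency: f' = f₀ · √((1 + β)/(1 − β)).
f' = 1997.9 × √(1.6030/0.3970) = 1997.9 × 2.00942 ≈ 4014.6 MHz.

4014.6 MHz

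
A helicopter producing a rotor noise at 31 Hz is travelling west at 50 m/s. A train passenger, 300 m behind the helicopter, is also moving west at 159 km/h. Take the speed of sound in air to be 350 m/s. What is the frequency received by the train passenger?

30.5 Hz

159 km/h = 44.17 m/s.
The train passenger is behind, so the helicopter is moving away from it while the train passenger is moving toward the helicopter.
With source receding and observer approaching, f' = f · (v + v_o)/(v + v_s).
f' = 31 × (350 + 44.17)/(350 + 50) = 31 × 394.17/400 ≈ 30.5 Hz.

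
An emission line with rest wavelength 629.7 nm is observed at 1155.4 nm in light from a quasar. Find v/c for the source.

λ'/λ₀ = 1.8348 > 1 (redshift), so the source is receding.
λ'/λ₀ = √((1 + β)/(1 − β)) for a receding source ⇒ β = (r² − 1)/(r² + 1) with r = λ'/λ₀.
β = (3.3666 − 1)/(3.3666 + 1) ≈ 0.542.

0.542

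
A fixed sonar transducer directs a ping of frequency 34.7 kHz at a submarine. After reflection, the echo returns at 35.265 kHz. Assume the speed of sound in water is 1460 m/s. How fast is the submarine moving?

11.8 m/s

Double Doppler shift off a moving reflector: f₂ = f₀ · (v + u)/(v − u) (u > 0 toward emitter).
Rearranging, u = v · (f₂ − f₀)/(f₂ + f₀) = 1460 × 0.565/69.965 ≈ 11.8 m/s.
So the submarine is moving at 11.8 m/s toward the emitter.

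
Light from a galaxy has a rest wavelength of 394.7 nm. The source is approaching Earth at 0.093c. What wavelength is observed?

Relativistic Doppler for wavelength: λ' = λ₀ · √((1 − β)/(1 + β)).
λ' = 394.7 × √(0.9070/1.0930) = 394.7 × 0.91095 ≈ 359.6 nm.

359.6 nm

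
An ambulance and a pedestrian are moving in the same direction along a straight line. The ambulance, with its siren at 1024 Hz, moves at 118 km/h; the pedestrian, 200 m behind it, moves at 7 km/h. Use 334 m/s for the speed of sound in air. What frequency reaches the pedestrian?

938 Hz

118 km/h = 32.78 m/s; 7 km/h = 1.944 m/s.
The pedestrian is behind, so the ambulance is moving away from it while the pedestrian is moving toward the ambulance.
Both move, so f' = f · (v + v_o)/(v + v_s).
f' = 1024 × (334 + 1.944)/(334 + 32.78) = 1024 × 335.94/366.78 ≈ 938 Hz.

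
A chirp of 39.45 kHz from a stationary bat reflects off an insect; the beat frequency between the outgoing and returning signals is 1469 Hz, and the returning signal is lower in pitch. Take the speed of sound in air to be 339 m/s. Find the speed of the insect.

Double Doppler shift off a moving reflector: f₂ = f₀ · (v + u)/(v − u) (u > 0 toward emitter).
Returning signal is lower, so f₂ = f₀ − Δf = 39450 − 1469 = 37981 Hz.
Rearranging, u = v · (f₂ − f₀)/(f₂ + f₀) = 339 × -1469/77431 ≈ -6.4 m/s.
So the insect is moving at 6.4 m/s away from the emitter.

6.4 m/s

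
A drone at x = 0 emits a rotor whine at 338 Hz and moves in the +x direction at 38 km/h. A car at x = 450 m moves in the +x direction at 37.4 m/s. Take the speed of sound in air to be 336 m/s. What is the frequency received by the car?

310 Hz

38 km/h = 10.56 m/s.
The observer lies on the +x side, so the source is heading toward the observer and the observer is heading away from the source.
With source approaching and observer receding, f' = f · (v − v_o)/(v − v_s).
f' = 338 × (336 − 37.4)/(336 − 10.56) = 338 × 298.6/325.44 ≈ 310 Hz.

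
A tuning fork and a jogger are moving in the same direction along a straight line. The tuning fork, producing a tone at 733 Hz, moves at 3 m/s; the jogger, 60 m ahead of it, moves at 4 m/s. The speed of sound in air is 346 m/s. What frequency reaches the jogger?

The jogger is ahead, so the tuning fork is moving toward it while the jogger is moving away from the tuning fork.
General Doppler shift: f' = f · (v − v_o)/(v − v_s).
f' = 733 × (346 − 4)/(346 − 3) = 733 × 342/343 ≈ 731 Hz.

731 Hz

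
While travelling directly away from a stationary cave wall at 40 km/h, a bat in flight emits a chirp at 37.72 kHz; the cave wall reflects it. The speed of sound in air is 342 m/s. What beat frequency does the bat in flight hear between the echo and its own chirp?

40 km/h = 11.11 m/s.
The cave wall receives the sound from a moving source: f₁ = f₀ · v/(v + v_e) = 37.72 × 342/353.11 ≈ 36.53 kHz.
On the return leg the bat in flight is a moving observer: f₂ = f₁ · (v − v_e)/v = 36.53 × 330.89/342 ≈ 35.35 kHz.
Beat against the emitted tone (with f₀ = 37720 Hz): |f₂ − f₀| = 2v_e·f₀/(v + v_e) = 2 × 11.11 × 37720/353.11 ≈ 2374 Hz.

2374 Hz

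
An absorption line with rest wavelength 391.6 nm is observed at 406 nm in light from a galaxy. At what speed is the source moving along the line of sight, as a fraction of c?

λ'/λ₀ = 1.0368 > 1 (redshift), so the source is receding.
λ'/λ₀ = √((1 + β)/(1 − β)) for a receding source ⇒ β = (r² − 1)/(r² + 1) with r = λ'/λ₀.
β = (1.0749 − 1)/(1.0749 + 1) ≈ 0.036.

0.036c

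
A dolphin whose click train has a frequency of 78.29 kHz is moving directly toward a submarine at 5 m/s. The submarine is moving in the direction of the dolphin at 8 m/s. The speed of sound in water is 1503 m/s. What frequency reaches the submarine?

Both move, so f' = f · (v + v_o)/(v − v_s).
f' = 78.29 × (1503 + 8)/(1503 − 5) = 78.29 × 1511/1498 ≈ 79.0 kHz.

79.0 kHz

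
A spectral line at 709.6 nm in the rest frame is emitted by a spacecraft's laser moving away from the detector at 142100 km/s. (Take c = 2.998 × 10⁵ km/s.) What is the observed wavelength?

1187.8 nm

β = v/c = 142100/299800 = 0.4740.
Relativistic Doppler for wavelength: λ' = λ₀ · √((1 + β)/(1 − β)).
λ' = 709.6 × √(1.4740/0.5260) = 709.6 × 1.67396 ≈ 1187.8 nm.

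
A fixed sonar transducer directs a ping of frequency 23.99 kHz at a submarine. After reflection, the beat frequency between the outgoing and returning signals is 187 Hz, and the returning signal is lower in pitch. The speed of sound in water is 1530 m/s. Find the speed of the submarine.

6.0 m/s

Double Doppler shift off a moving reflector: f₂ = f₀ · (v + u)/(v − u) (u > 0 toward emitter).
Returning signal is lower, so f₂ = f₀ − Δf = 23990 − 187 = 23803 Hz.
Rearranging, u = v · (f₂ − f₀)/(f₂ + f₀) = 1530 × -187/47793 ≈ -6.0 m/s.
So the submarine is moving at 6.0 m/s away from the emitter.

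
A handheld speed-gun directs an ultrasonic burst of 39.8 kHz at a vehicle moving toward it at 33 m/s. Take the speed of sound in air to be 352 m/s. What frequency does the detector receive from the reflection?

At the vehicle (a moving observer), f₁ = f₀ · (v + u)/v = 39.8 × 385/352 ≈ 43.5 kHz.
The reflection then acts as a moving source: f₂ = f₁ · v/(v − u) ≈ 48.0 kHz.
Equivalently f₂ = f₀ · (v + u)/(v − u).

48.0 kHz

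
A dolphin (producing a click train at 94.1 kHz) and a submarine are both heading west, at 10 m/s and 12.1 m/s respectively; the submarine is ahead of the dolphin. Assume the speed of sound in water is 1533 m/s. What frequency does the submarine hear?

94.0 kHz

The submarine is ahead, so the dolphin is moving toward it while the submarine is moving away from the dolphin.
General Doppler shift: f' = f · (v − v_o)/(v − v_s).
f' = 94.1 × (1533 − 12.1)/(1533 − 10) = 94.1 × 1520.9/1523 ≈ 94.0 kHz.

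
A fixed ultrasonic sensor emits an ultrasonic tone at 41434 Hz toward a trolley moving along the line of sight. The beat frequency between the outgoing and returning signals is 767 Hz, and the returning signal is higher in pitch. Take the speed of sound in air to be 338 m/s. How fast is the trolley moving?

Double Doppler shift off a moving reflector: f₂ = f₀ · (v + u)/(v − u) (u > 0 toward emitter).
Returning signal is higher, so f₂ = f₀ + Δf = 41434 + 767 = 42201 Hz.
Rearranging, u = v · (f₂ − f₀)/(f₂ + f₀) = 338 × 767/83635 ≈ 3.1 m/s.
So the trolley is moving at 3.1 m/s toward the emitter.

3.1 m/s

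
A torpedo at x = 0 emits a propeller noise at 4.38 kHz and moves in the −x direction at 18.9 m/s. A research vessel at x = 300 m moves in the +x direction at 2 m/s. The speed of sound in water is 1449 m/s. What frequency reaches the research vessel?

The observer lies on the +x side, so the source is heading away from the observer and the observer is heading away from the source.
General Doppler shift: f' = f · (v − v_o)/(v + v_s).
f' = 4.38 × (1449 − 2)/(1449 + 18.9) = 4.38 × 1447/1467.9 ≈ 4.32 kHz.

4.32 kHz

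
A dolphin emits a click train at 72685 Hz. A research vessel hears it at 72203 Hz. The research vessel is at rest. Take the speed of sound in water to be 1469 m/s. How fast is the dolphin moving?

f' < f, so the dolphin is receding.
f' = f · v/(v + v_s) ⇒ v_s = v · |1 − f/f'|.
v_s = 1469 × |1 − 72685/72203| = 1469 × 0.006676 ≈ 9.8 m/s.

9.8 m/s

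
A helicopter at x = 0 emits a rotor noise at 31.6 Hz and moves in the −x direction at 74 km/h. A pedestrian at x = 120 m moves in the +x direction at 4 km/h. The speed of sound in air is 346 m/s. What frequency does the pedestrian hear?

29.7 Hz

74 km/h = 20.56 m/s; 4 km/h = 1.111 m/s.
The observer lies on the +x side, so the source is heading away from the observer and the observer is heading away from the source.
With source receding and observer receding, f' = f · (v − v_o)/(v + v_s).
f' = 31.6 × (346 − 1.111)/(346 + 20.56) = 31.6 × 344.89/366.56 ≈ 29.7 Hz.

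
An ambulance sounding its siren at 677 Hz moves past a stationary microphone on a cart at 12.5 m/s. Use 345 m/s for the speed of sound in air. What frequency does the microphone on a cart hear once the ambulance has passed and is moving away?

653 Hz

Receding: f₂ = f · v/(v + v_s) = 677 × 345/357.5 ≈ 653 Hz.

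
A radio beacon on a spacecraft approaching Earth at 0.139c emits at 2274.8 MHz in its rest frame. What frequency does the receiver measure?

Relativistic Doppler for frequency: f' = f₀ · √((1 + β)/(1 − β)).
f' = 2274.8 × √(1.1390/0.8610) = 2274.8 × 1.15017 ≈ 2616.4 MHz.

2616.4 MHz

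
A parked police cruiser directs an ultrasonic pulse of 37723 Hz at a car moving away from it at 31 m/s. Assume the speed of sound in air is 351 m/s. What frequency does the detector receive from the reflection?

31600 Hz

The car first receives the wave as a moving observer: f₁ = f₀ · (v − u)/v = 37723 × (351 − 31)/351 ≈ 34391 Hz.
The reflection then acts as a moving source: f₂ = f₁ · v/(v + u) ≈ 31600 Hz.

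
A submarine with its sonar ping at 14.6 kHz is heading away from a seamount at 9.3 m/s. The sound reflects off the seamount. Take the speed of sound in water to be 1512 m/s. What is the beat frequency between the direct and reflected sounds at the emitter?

The seamount receives the sound from a moving source: f₁ = f₀ · v/(v + v_e) = 14.6 × 1512/1521.3 ≈ 14.5107 kHz.
On the return leg the submarine is a moving observer: f₂ = f₁ · (v − v_e)/v = 14.5107 × 1502.7/1512 ≈ 14.4215 kHz.
Equivalently f₂ = f₀ · (v − v_e)/(v + v_e).
Beat against the emitted tone (with f₀ = 14600 Hz): |f₂ − f₀| = 2v_e·f₀/(v + v_e) = 2 × 9.3 × 14600/1521.3 ≈ 179 Hz.

179 Hz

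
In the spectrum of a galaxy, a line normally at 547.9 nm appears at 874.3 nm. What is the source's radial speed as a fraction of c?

0.436c

λ'/λ₀ = 1.5957 > 1 (redshift), so the source is receding.
λ'/λ₀ = √((1 + β)/(1 − β)) for a receding source ⇒ β = (r² − 1)/(r² + 1) with r = λ'/λ₀.
β = (2.5464 − 1)/(2.5464 + 1) ≈ 0.436.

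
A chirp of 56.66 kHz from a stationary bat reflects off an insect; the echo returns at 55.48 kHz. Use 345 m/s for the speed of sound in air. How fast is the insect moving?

3.6 m/s

Double Doppler shift off a moving reflector: f₂ = f₀ · (v + u)/(v − u) (u > 0 toward emitter).
Rearranging, u = v · (f₂ − f₀)/(f₂ + f₀) = 345 × -1.18/112.14 ≈ -3.6 m/s.
So the insect is moving at 3.6 m/s away from the emitter.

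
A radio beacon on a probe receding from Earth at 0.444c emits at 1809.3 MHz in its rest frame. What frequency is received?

1122.7 MHz

Relativistic Doppler for frequency: f' = f₀ · √((1 − β)/(1 + β)).
f' = 1809.3 × √(0.5560/1.4440) = 1809.3 × 0.62052 ≈ 1122.7 MHz.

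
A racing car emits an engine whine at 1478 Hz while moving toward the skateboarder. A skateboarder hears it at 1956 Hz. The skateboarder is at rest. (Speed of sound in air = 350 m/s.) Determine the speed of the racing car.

f' = f · v/(v − v_s) ⇒ v_s = v · |1 − f/f'|.
v_s = 350 × |1 − 1478/1956| = 350 × 0.2444 ≈ 86 m/s.

86 m/s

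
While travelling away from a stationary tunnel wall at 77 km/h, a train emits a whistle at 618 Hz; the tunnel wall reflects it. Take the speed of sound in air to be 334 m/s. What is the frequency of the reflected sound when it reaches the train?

544 Hz

77 km/h = 21.39 m/s.
The tunnel wall receives the sound from a moving source: f₁ = f₀ · v/(v + v_e) = 618 × 334/355.39 ≈ 581 Hz.
On the return leg the train is a moving observer: f₂ = f₁ · (v − v_e)/v = 581 × 312.61/334 ≈ 544 Hz.
Equivalently f₂ = f₀ · (v − v_e)/(v + v_e).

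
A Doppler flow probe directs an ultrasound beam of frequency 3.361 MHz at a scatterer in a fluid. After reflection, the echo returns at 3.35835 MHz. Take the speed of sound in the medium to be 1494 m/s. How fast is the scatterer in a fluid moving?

0.59 m/s

Double Doppler shift off a moving reflector: f₂ = f₀ · (v + u)/(v − u) (u > 0 toward emitter).
Rearranging, u = v · (f₂ − f₀)/(f₂ + f₀) = 1494 × -0.00265/6.71935 ≈ -0.59 m/s.
So the scatterer in a fluid is moving at 0.59 m/s away from the emitter.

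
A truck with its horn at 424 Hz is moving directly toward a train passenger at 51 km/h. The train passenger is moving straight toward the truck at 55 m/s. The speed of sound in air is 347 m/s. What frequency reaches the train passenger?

512 Hz

51 km/h = 14.17 m/s.
General Doppler shift: f' = f · (v + v_o)/(v − v_s).
f' = 424 × (347 + 55)/(347 − 14.17) = 424 × 402/332.83 ≈ 512 Hz.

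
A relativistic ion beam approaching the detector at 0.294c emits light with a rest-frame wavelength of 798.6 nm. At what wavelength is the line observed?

589.9 nm

Relativistic Doppler for wavelength: λ' = λ₀ · √((1 − β)/(1 + β)).
λ' = 798.6 × √(0.7060/1.2940) = 798.6 × 0.73864 ≈ 589.9 nm.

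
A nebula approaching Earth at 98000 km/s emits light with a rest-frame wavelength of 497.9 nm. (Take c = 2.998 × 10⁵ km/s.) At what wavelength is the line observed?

354.6 nm

β = v/c = 98000/299800 = 0.3269.
Relativistic Doppler for wavelength: λ' = λ₀ · √((1 − β)/(1 + β)).
λ' = 497.9 × √(0.6731/1.3269) = 497.9 × 0.71224 ≈ 354.6 nm.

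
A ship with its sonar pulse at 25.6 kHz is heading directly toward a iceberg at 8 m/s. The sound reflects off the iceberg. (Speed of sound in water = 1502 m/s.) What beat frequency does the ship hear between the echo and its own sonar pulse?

The iceberg receives the sound from a moving source: f₁ = f₀ · v/(v − v_e) = 25.6 × 1502/1494 ≈ 25.737 kHz.
On the return leg the ship is a moving observer: f₂ = f₁ · (v + v_e)/v = 25.737 × 1510/1502 ≈ 25.874 kHz.
Beat against the emitted tone (with f₀ = 25600 Hz): |f₂ − f₀| = 2v_e·f₀/(v − v_e) = 2 × 8 × 25600/1494 ≈ 274 Hz.

274 Hz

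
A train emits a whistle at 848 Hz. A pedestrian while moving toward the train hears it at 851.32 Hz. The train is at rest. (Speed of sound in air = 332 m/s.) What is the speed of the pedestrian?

1.30 m/s

f' = f · (v + v_o)/v ⇒ v_o = v · |f'/f − 1|.
v_o = 332 × |851.32/848 − 1| = 332 × 0.003915 ≈ 1.30 m/s.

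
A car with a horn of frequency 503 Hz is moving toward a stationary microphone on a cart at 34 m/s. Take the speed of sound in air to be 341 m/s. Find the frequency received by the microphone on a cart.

Moving source, stationary observer: f' = f · v/(v − v_s) since the source is approaching.
f' = 503 × 341/(341 − 34) = 503 × 341/307 ≈ 559 Hz.

559 Hz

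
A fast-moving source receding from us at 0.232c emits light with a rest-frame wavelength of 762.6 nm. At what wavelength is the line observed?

965.9 nm

Relativistic Doppler for wavelength: λ' = λ₀ · √((1 + β)/(1 − β)).
λ' = 762.6 × √(1.2320/0.7680) = 762.6 × 1.26656 ≈ 965.9 nm.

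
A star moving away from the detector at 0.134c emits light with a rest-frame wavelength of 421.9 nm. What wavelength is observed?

Relativistic Doppler for wavelength: λ' = λ₀ · √((1 + β)/(1 − β)).
λ' = 421.9 × √(1.1340/0.8660) = 421.9 × 1.14432 ≈ 482.8 nm.

482.8 nm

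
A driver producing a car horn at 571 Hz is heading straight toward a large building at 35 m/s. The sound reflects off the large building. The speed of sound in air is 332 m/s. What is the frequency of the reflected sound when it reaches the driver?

706 Hz

The large building receives the sound from a moving source: f₁ = f₀ · v/(v − v_e) = 571 × 332/297 ≈ 638 Hz.
On the return leg the driver is a moving observer: f₂ = f₁ · (v + v_e)/v = 638 × 367/332 ≈ 706 Hz.
Equivalently f₂ = f₀ · (v + v_e)/(v − v_e).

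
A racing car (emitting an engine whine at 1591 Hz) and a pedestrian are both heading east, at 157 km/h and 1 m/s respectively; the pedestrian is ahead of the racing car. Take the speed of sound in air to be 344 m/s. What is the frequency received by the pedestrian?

157 km/h = 43.61 m/s.
The pedestrian is ahead, so the racing car is moving toward it while the pedestrian is moving away from the racing car.
Both move, so f' = f · (v − v_o)/(v − v_s).
f' = 1591 × (344 − 1)/(344 − 43.61) = 1591 × 343/300.39 ≈ 1817 Hz.

1817 Hz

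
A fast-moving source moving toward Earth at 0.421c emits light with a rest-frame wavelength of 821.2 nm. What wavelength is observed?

Relativistic Doppler for wavelength: λ' = λ₀ · √((1 − β)/(1 + β)).
λ' = 821.2 × √(0.5790/1.4210) = 821.2 × 0.63833 ≈ 524.2 nm.

524.2 nm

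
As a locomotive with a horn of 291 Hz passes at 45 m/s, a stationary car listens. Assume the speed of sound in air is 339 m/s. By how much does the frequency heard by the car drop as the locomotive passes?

78.6 Hz

Approaching: f₁ = f · v/(v − v_s) = 291 × 339/294 ≈ 335.5 Hz.
Receding: f₂ = f · v/(v + v_s) = 291 × 339/384 ≈ 256.9 Hz.
Drop: f₁ − f₂ = 2f·v·v_s/(v² − v_s²) = 2 × 291 × 339 × 45/(339² − 45²) ≈ 78.6 Hz.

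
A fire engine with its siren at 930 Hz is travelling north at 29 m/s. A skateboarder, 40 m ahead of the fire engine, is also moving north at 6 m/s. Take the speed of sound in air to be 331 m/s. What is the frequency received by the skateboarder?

1001 Hz

The skateboarder is ahead, so the fire engine is moving toward it while the skateboarder is moving away from the fire engine.
General Doppler shift: f' = f · (v − v_o)/(v − v_s).
f' = 930 × (331 − 6)/(331 − 29) = 930 × 325/302 ≈ 1001 Hz.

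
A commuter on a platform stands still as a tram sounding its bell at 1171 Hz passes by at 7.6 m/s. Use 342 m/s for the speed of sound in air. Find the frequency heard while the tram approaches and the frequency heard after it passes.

Approaching: f₁ = f · v/(v − v_s) = 1171 × 342/334.4 ≈ 1198 Hz.
Receding: f₂ = f · v/(v + v_s) = 1171 × 342/349.6 ≈ 1146 Hz.

1198 Hz approaching; 1146 Hz receding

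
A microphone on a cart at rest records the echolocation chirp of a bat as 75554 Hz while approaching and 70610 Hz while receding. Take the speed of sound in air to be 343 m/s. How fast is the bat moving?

11.6 m/s

f₁/f₂ = (v + v_s)/(v − v_s), so v_s = v · (f₁ − f₂)/(f₁ + f₂).
v_s = 343 × (75554 − 70610)/(75554 + 70610) = 343 × 4944/146164 ≈ 11.6 m/s.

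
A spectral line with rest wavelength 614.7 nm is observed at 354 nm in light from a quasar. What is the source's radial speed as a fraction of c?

λ'/λ₀ = 0.5759 < 1 (blueshift), so the source is approaching.
λ'/λ₀ = √((1 − β)/(1 + β)) for an approaching source ⇒ β = (1 − r²)/(1 + r²) with r = λ'/λ₀.
β = (1 − 0.3317)/(1 + 0.3317) ≈ 0.502.

0.502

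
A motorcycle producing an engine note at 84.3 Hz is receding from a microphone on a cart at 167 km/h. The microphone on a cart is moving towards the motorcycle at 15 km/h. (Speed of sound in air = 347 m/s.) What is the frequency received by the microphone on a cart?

167 km/h = 46.39 m/s; 15 km/h = 4.167 m/s.
With source receding and observer approaching, f' = f · (v + v_o)/(v + v_s).
f' = 84.3 × (347 + 4.167)/(347 + 46.39) = 84.3 × 351.17/393.39 ≈ 75 Hz.

75 Hz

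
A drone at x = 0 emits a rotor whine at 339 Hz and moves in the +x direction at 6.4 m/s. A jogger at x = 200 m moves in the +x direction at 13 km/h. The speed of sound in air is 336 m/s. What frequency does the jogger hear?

13 km/h = 3.611 m/s.
The observer lies on the +x side, so the source is heading toward the observer and the observer is heading away from the source.
Both move, so f' = f · (v − v_o)/(v − v_s).
f' = 339 × (336 − 3.611)/(336 − 6.4) = 339 × 332.39/329.6 ≈ 342 Hz.

342 Hz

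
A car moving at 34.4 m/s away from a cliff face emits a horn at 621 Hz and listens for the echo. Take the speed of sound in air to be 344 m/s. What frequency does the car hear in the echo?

The cliff face receives the sound from a moving source: f₁ = f₀ · v/(v + v_e) = 621 × 344/378.4 ≈ 565 Hz.
On the return leg the car is a moving observer: f₂ = f₁ · (v − v_e)/v = 565 × 309.6/344 ≈ 508 Hz.
Equivalently f₂ = f₀ · (v − v_e)/(v + v_e).

508 Hz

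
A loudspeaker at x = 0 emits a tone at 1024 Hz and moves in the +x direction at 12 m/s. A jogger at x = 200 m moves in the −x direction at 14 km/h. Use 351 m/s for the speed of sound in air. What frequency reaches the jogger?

1072 Hz

14 km/h = 3.889 m/s.
The observer lies on the +x side, so the source is heading toward the observer and the observer is heading toward the source.
Both move, so f' = f · (v + v_o)/(v − v_s).
f' = 1024 × (351 + 3.889)/(351 − 12) = 1024 × 354.89/339 ≈ 1072 Hz.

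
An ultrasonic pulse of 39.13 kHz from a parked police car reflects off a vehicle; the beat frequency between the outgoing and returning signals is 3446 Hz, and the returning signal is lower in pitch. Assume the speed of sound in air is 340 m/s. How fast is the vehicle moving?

Double Doppler shift off a moving reflector: f₂ = f₀ · (v + u)/(v − u) (u > 0 toward emitter).
Returning signal is lower, so f₂ = f₀ − Δf = 39130 − 3446 = 35684 Hz.
Rearranging, u = v · (f₂ − f₀)/(f₂ + f₀) = 340 × -3446/74814 ≈ -15.7 m/s.
So the vehicle is moving at 15.7 m/s away from the emitter.

15.7 m/s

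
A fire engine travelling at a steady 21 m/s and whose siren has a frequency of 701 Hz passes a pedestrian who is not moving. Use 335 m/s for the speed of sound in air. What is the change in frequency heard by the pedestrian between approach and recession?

Approaching: f₁ = f · v/(v − v_s) = 701 × 335/314 ≈ 747.9 Hz.
Receding: f₂ = f · v/(v + v_s) = 701 × 335/356 ≈ 659.6 Hz.
Drop: f₁ − f₂ = 2f·v·v_s/(v² − v_s²) = 2 × 701 × 335 × 21/(335² − 21²) ≈ 88.2 Hz.

88.2 Hz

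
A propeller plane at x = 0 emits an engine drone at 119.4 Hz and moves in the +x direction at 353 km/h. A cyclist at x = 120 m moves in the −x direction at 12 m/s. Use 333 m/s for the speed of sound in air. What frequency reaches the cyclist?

353 km/h = 98.06 m/s.
The observer lies on the +x side, so the source is heading toward the observer and the observer is heading toward the source.
General Doppler shift: f' = f · (v + v_o)/(v − v_s).
f' = 119.4 × (333 + 12)/(333 − 98.06) = 119.4 × 345/234.94 ≈ 175 Hz.

175 Hz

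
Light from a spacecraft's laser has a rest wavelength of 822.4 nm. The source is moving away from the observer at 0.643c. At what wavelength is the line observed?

Relativistic Doppler for wavelength: λ' = λ₀ · √((1 + β)/(1 − β)).
λ' = 822.4 × √(1.6430/0.3570) = 822.4 × 2.14528 ≈ 1764.3 nm.

1764.3 nm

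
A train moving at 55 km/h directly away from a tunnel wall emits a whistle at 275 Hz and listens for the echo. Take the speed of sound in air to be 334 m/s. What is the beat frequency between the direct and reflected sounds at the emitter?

24.1 Hz

55 km/h = 15.28 m/s.
The tunnel wall receives the sound from a moving source: f₁ = f₀ · v/(v + v_e) = 275 × 334/349.28 ≈ 263.0 Hz.
On the return leg the train is a moving observer: f₂ = f₁ · (v − v_e)/v = 263.0 × 318.72/334 ≈ 250.9 Hz.
Beat against the emitted tone: |f₂ − f₀| = 2v_e·f₀/(v + v_e) = 2 × 15.28 × 275/349.28 ≈ 24.1 Hz.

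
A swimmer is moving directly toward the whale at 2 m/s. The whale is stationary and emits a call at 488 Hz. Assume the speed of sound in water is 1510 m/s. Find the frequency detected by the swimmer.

Moving observer, stationary source: f' = f · (v + v_o)/v.
f' = 488 × (1510 + 2)/1510 = 488 × 1512/1510 ≈ 489 Hz.

489 Hz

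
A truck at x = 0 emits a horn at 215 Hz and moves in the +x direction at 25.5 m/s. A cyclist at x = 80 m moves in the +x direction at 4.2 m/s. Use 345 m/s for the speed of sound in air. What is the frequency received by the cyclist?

The observer lies on the +x side, so the source is heading toward the observer and the observer is heading away from the source.
General Doppler shift: f' = f · (v − v_o)/(v − v_s).
f' = 215 × (345 − 4.2)/(345 − 25.5) = 215 × 340.8/319.5 ≈ 229 Hz.

229 Hz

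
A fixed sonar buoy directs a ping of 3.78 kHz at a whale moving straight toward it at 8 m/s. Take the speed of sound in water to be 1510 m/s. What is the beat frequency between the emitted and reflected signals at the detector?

The whale first receives the wave as a moving observer: f₁ = f₀ · (v + u)/v = 3.78 × (1510 + 8)/1510 ≈ 3.8000 kHz.
The reflection then acts as a moving source: f₂ = f₁ · v/(v − u) ≈ 3.8203 kHz.
Beat frequency (with f₀ = 3780 Hz): |f₂ − f₀| = 2u·f₀/(v − u) = 2 × 8 × 3780/1502 ≈ 40.3 Hz.

40.3 Hz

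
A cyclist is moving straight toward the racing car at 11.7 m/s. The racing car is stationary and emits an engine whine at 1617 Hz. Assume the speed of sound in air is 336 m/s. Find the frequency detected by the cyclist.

Only the observer moves, toward the source, so f' = f · (v + v_o)/v.
f' = 1617 × (336 + 11.7)/336 = 1617 × 347.7/336 ≈ 1673 Hz.

1673 Hz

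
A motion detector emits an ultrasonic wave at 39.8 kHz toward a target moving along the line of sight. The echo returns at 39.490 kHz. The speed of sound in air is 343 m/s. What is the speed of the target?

1.34 m/s

Double Doppler shift off a moving reflector: f₂ = f₀ · (v + u)/(v − u) (u > 0 toward emitter).
Rearranging, u = v · (f₂ − f₀)/(f₂ + f₀) = 343 × -0.310/79.290 ≈ -1.34 m/s.
So the target is moving at 1.34 m/s away from the emitter.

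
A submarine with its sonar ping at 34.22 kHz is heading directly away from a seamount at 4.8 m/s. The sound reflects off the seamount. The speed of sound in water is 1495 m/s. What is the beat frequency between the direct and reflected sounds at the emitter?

219 Hz

The seamount receives the sound from a moving source: f₁ = f₀ · v/(v + v_e) = 34.22 × 1495/1499.8 ≈ 34.110 kHz.
On the return leg the submarine is a moving observer: f₂ = f₁ · (v − v_e)/v = 34.110 × 1490.2/1495 ≈ 34.001 kHz.
Beat against the emitted tone (with f₀ = 34220 Hz): |f₂ − f₀| = 2v_e·f₀/(v + v_e) = 2 × 4.8 × 34220/1499.8 ≈ 219 Hz.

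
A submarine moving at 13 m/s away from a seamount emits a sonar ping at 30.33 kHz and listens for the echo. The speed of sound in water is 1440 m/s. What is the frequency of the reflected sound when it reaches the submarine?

29.8 kHz

The seamount receives the sound from a moving source: f₁ = f₀ · v/(v + v_e) = 30.33 × 1440/1453 ≈ 30.1 kHz.
On the return leg the submarine is a moving observer: f₂ = f₁ · (v − v_e)/v = 30.1 × 1427/1440 ≈ 29.8 kHz.
Equivalently f₂ = f₀ · (v − v_e)/(v + v_e).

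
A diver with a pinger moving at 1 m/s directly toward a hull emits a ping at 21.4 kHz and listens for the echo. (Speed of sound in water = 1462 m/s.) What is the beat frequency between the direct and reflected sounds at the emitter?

29.3 Hz

The hull receives the sound from a moving source: f₁ = f₀ · v/(v − v_e) = 21.4 × 1462/1461 ≈ 21.4146 kHz.
On the return leg the diver with a pinger is a moving observer: f₂ = f₁ · (v + v_e)/v = 21.4146 × 1463/1462 ≈ 21.4293 kHz.
Equivalently f₂ = f₀ · (v + v_e)/(v − v_e).
Beat against the emitted tone (with f₀ = 21400 Hz): |f₂ − f₀| = 2v_e·f₀/(v − v_e) = 2 × 1 × 21400/1461 ≈ 29.3 Hz.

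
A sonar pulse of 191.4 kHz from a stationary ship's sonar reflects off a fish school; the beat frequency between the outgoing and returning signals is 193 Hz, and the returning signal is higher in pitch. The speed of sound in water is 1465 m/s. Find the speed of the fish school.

Double Doppler shift off a moving reflector: f₂ = f₀ · (v + u)/(v − u) (u > 0 toward emitter).
Returning signal is higher, so f₂ = f₀ + Δf = 191400 + 193 = 191593 Hz.
Rearranging, u = v · (f₂ − f₀)/(f₂ + f₀) = 1465 × 193/382993 ≈ 0.74 m/s.
So the fish school is moving at 0.74 m/s toward the emitter.

0.74 m/s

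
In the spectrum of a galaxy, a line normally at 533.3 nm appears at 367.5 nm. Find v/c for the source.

0.356

λ'/λ₀ = 0.6891 < 1 (blueshift), so the source is approaching.
λ'/λ₀ = √((1 − β)/(1 + β)) for an approaching source ⇒ β = (1 − r²)/(1 + r²) with r = λ'/λ₀.
β = (1 − 0.4749)/(1 + 0.4749) ≈ 0.356.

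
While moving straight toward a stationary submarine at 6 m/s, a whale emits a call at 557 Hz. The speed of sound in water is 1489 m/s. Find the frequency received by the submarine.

559 Hz

With the source moving toward a stationary observer, f' = f · v/(v − v_s).
f' = 557 × 1489/(1489 − 6) = 557 × 1489/1483 ≈ 559 Hz.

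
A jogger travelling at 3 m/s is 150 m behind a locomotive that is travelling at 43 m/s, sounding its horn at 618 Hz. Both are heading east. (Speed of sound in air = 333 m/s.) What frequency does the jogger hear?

552 Hz

The jogger is behind, so the locomotive is moving away from it while the jogger is moving toward the locomotive.
With source receding and observer approaching, f' = f · (v + v_o)/(v + v_s).
f' = 618 × (333 + 3)/(333 + 43) = 618 × 336/376 ≈ 552 Hz.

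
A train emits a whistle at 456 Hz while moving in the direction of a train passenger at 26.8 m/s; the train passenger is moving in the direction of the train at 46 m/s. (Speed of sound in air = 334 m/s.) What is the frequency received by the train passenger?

564 Hz

With source approaching and observer approaching, f' = f · (v + v_o)/(v − v_s).
f' = 456 × (334 + 46)/(334 − 26.8) = 456 × 380/307.2 ≈ 564 Hz.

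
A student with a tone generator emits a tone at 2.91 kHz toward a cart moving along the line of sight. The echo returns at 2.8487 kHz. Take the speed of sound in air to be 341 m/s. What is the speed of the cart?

3.6 m/s

Double Doppler shift off a moving reflector: f₂ = f₀ · (v + u)/(v − u) (u > 0 toward emitter).
Rearranging, u = v · (f₂ − f₀)/(f₂ + f₀) = 341 × -0.0613/5.7587 ≈ -3.6 m/s.
So the cart is moving at 3.6 m/s away from the emitter.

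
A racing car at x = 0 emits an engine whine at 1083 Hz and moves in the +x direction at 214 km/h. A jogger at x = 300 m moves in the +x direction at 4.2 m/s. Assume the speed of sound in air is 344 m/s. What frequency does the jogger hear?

1293 Hz

214 km/h = 59.44 m/s.
The observer lies on the +x side, so the source is heading toward the observer and the observer is heading away from the source.
With source approaching and observer receding, f' = f · (v − v_o)/(v − v_s).
f' = 1083 × (344 − 4.2)/(344 − 59.44) = 1083 × 339.8/284.56 ≈ 1293 Hz.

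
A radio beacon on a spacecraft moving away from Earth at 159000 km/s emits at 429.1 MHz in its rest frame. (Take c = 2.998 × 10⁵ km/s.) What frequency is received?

237.7 MHz

β = v/c = 159000/299800 = 0.5304.
Relativistic Doppler for frequency: f' = f₀ · √((1 − β)/(1 + β)).
f' = 429.1 × √(0.4696/1.5304) = 429.1 × 0.55397 ≈ 237.7 MHz.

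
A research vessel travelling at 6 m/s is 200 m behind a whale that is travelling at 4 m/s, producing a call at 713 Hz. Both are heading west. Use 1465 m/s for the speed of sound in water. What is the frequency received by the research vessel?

714 Hz

The research vessel is behind, so the whale is moving away from it while the research vessel is moving toward the whale.
General Doppler shift: f' = f · (v + v_o)/(v + v_s).
f' = 713 × (1465 + 6)/(1465 + 4) = 713 × 1471/1469 ≈ 714 Hz.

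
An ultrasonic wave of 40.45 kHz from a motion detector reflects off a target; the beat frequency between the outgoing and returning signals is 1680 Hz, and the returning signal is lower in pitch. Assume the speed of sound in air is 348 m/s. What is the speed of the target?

7.4 m/s

Double Doppler shift off a moving reflector: f₂ = f₀ · (v + u)/(v − u) (u > 0 toward emitter).
Returning signal is lower, so f₂ = f₀ − Δf = 40450 − 1680 = 38770 Hz.
Rearranging, u = v · (f₂ − f₀)/(f₂ + f₀) = 348 × -1680/79220 ≈ -7.4 m/s.
So the target is moving at 7.4 m/s away from the emitter.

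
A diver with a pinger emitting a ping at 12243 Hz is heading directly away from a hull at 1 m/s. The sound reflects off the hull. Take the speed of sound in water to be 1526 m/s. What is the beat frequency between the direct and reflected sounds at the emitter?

The hull receives the sound from a moving source: f₁ = f₀ · v/(v + v_e) = 12243 × 1526/1527 ≈ 12234.98 Hz.
On the return leg the diver with a pinger is a moving observer: f₂ = f₁ · (v − v_e)/v = 12234.98 × 1525/1526 ≈ 12226.96 Hz.
Equivalently f₂ = f₀ · (v − v_e)/(v + v_e).
Beat against the emitted tone: |f₂ − f₀| = 2v_e·f₀/(v + v_e) = 2 × 1 × 12243/1527 ≈ 16.0 Hz.

16.0 Hz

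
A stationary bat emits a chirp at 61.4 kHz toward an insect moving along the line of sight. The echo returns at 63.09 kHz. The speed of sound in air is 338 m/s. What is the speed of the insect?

Double Doppler shift off a moving reflector: f₂ = f₀ · (v + u)/(v − u) (u > 0 toward emitter).
Rearranging, u = v · (f₂ − f₀)/(f₂ + f₀) = 338 × 1.69/124.49 ≈ 4.6 m/s.
So the insect is moving at 4.6 m/s toward the emitter.

4.6 m/s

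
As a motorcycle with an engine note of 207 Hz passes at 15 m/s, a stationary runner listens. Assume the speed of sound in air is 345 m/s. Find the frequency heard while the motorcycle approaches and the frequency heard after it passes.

Approaching: f₁ = f · v/(v − v_s) = 207 × 345/330 ≈ 216 Hz.
Receding: f₂ = f · v/(v + v_s) = 207 × 345/360 ≈ 198 Hz.

216 Hz approaching; 198 Hz receding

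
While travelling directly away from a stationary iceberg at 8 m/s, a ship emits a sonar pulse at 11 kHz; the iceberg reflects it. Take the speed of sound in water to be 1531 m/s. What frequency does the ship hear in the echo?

10.89 kHz

The iceberg receives the sound from a moving source: f₁ = f₀ · v/(v + v_e) = 11 × 1531/1539 ≈ 10.94 kHz.
On the return leg the ship is a moving observer: f₂ = f₁ · (v − v_e)/v = 10.94 × 1523/1531 ≈ 10.89 kHz.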